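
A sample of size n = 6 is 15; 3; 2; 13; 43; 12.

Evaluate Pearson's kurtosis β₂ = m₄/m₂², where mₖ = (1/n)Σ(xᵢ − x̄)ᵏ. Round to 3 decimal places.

x̄ = 14.6667
Σ(xᵢ − x̄)² = 1109.3333 ⇒ m₂ = 184.88889
Σ(xᵢ − x̄)⁴ = 688779.1111 ⇒ m₄ = 114796.51852
m₂² = 34183.90123
β₂ = m₄/m₂² = 114796.51852 / 34183.90123 ≈ 3.358

3.358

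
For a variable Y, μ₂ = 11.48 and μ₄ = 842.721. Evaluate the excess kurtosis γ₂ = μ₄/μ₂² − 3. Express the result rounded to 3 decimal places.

μ₂² = 11.48² = 131.79040
μ₄/μ₂² = 842.721 / 131.79040 = 6.39440
γ₂ = 6.39440 − 3 ≈ 3.394

3.394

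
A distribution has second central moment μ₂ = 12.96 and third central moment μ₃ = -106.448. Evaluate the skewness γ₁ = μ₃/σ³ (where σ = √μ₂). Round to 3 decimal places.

σ = √μ₂ = √12.96 = 3.60000
σ³ = μ₂^(3/2) = 46.65600
γ₁ = μ₃/σ³ = -106.448 / 46.65600 ≈ -2.282

-2.282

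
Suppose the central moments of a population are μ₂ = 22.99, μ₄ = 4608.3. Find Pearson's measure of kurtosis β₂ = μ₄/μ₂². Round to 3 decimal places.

μ₂² = 22.99² = 528.54010
μ₄/μ₂² = 4608.3 / 528.54010 = 8.71892
β₂ ≈ 8.719

8.719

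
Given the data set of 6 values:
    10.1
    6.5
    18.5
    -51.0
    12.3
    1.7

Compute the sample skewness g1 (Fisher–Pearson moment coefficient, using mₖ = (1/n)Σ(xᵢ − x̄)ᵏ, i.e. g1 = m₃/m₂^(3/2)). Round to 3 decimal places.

-1.594

x̄ = (10.1 + 6.5 + 18.5 - 51.0 + 12.3 + 1.7) / 6 = -0.3167
deviations (xᵢ − x̄): 10.4167, 6.8167, 18.8167, -50.6833, 12.6167, 2.0167
Σ(xᵢ − x̄)² = 3241.0883 ⇒ m₂ = 3241.0883/6 = 540.18139
Σ(xᵢ − x̄)³ = -120069.4446 ⇒ m₃ = -120069.4446/6 = -20011.57409
m₂^(3/2) = 540.18139^(1.5) = 12554.78922
g1 = m₃ / m₂^(3/2) = -20011.57409 / 12554.78922 ≈ -1.594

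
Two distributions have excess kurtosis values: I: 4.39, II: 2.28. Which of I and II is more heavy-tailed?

Higher excess kurtosis ⇒ heavier tails relative to the normal distribution.
4.39 vs 2.28: the larger is 4.39, so I has heavier tails.

I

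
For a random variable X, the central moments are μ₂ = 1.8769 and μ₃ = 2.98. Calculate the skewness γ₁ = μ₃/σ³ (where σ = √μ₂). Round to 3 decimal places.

1.159

σ = √μ₂ = √1.8769 = 1.37000
σ³ = μ₂^(3/2) = 2.57135
γ₁ = μ₃/σ³ = 2.98 / 2.57135 ≈ 1.159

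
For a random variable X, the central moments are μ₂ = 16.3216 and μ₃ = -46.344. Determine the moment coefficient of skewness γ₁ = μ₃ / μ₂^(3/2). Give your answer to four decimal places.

-0.7028

σ = √μ₂ = √16.3216 = 4.04000
σ³ = μ₂^(3/2) = 65.93926
γ₁ = μ₃/σ³ = -46.344 / 65.93926 ≈ -0.7028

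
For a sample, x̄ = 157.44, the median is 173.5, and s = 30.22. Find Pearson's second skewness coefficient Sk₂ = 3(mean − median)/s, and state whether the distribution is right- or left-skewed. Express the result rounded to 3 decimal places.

-1.594, left-skewed

Sk₂ = 3(157.44 − 173.5) / 30.22 = 3 × -16.0600 / 30.22
    = -48.1800 / 30.22 ≈ -1.594
Sk₂ < 0 ⇒ mean < median ⇒ left-skewed (negative skew).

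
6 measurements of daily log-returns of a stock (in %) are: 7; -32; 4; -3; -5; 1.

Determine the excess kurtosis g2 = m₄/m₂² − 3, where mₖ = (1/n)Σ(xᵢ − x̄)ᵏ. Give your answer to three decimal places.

0.547

x̄ = -4.6667
Σ(xᵢ − x̄)² = 993.3333 ⇒ m₂ = 165.55556
Σ(xᵢ − x̄)⁴ = 583381.7778 ⇒ m₄ = 97230.29630
m₂² = 27408.64198
g2 = m₄/m₂² − 3 = 3.54743 − 3 ≈ 0.547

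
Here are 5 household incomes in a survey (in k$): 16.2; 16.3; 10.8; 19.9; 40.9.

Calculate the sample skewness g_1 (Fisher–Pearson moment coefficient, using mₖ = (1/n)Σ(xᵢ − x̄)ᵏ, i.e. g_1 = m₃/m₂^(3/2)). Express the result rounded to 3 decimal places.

x̄ = (16.2 + 16.3 + 10.8 + 19.9 + 40.9) / 5 = 20.8200
deviations (xᵢ − x̄): -4.6200, -4.5200, -10.0200, -0.9200, 20.0800
Σ(xᵢ − x̄)² = 546.2280 ⇒ m₂ = 546.2280/5 = 109.24560
Σ(xᵢ − x̄)³ = 6898.6373 ⇒ m₃ = 6898.6373/5 = 1379.72746
m₂^(3/2) = 109.24560^(1.5) = 1141.84178
g_1 = m₃ / m₂^(3/2) = 1379.72746 / 1141.84178 ≈ 1.208

1.208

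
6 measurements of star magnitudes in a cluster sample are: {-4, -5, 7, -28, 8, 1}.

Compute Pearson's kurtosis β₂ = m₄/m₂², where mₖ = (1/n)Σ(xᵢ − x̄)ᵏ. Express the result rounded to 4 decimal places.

3.1267

x̄ = -3.5000
Σ(xᵢ − x̄)² = 865.5000 ⇒ m₂ = 144.25000
Σ(xᵢ − x̄)⁴ = 390360.3750 ⇒ m₄ = 65060.06250
m₂² = 20808.06250
β₂ = m₄/m₂² = 65060.06250 / 20808.06250 ≈ 3.1267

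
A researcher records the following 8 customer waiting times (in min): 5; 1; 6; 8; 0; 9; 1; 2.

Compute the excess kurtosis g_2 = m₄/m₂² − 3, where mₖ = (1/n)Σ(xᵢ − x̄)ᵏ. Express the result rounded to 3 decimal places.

-1.490

x̄ = 4.0000
Σ(xᵢ − x̄)² = 84.0000 ⇒ m₂ = 10.50000
Σ(xᵢ − x̄)⁴ = 1332.0000 ⇒ m₄ = 166.50000
m₂² = 110.25000
g_2 = m₄/m₂² − 3 = 1.51020 − 3 ≈ -1.490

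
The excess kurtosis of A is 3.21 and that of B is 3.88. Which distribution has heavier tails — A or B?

Higher excess kurtosis ⇒ heavier tails relative to the normal distribution.
3.21 vs 3.88: the larger is 3.88, so B has heavier tails.

B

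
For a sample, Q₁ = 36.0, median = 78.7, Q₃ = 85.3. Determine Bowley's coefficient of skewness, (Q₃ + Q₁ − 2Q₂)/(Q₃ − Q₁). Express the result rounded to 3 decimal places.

-0.732

numerator: Q₃ + Q₁ − 2Q₂ = 85.3 + 36.0 − 2×78.7 = -36.1000
denominator: Q₃ − Q₁ = 85.3 − 36.0 = 49.3000
Bowley skewness = -36.1000 / 49.3000 ≈ -0.732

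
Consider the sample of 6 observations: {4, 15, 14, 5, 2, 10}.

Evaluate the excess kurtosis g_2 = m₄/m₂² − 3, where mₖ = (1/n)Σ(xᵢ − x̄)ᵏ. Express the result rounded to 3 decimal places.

x̄ = 8.3333
Σ(xᵢ − x̄)² = 149.3333 ⇒ m₂ = 24.88889
Σ(xᵢ − x̄)⁴ = 5099.1111 ⇒ m₄ = 849.85185
m₂² = 619.45679
g_2 = m₄/m₂² − 3 = 1.37193 − 3 ≈ -1.628

-1.628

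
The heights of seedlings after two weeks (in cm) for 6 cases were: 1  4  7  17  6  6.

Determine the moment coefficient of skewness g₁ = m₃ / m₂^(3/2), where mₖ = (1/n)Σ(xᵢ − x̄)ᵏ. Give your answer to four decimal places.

x̄ = (1 + 4 + 7 + 17 + 6 + 6) / 6 = 6.8333
deviations (xᵢ − x̄): -5.8333, -2.8333, 0.1667, 10.1667, -0.8333, -0.8333
Σ(xᵢ − x̄)² = 146.8333 ⇒ m₂ = 146.8333/6 = 24.47222
Σ(xᵢ − x̄)³ = 828.4444 ⇒ m₃ = 828.4444/6 = 138.07407
m₂^(3/2) = 24.47222^(1.5) = 121.06263
g₁ = m₃ / m₂^(3/2) = 138.07407 / 121.06263 ≈ 1.1405

1.1405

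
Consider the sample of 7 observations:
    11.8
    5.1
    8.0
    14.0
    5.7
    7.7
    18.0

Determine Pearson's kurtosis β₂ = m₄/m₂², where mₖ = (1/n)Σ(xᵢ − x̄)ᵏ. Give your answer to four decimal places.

2.0213

x̄ = 10.0429
Σ(xᵢ − x̄)² = 135.0171 ⇒ m₂ = 19.28816
Σ(xᵢ − x̄)⁴ = 5263.8427 ⇒ m₄ = 751.97752
m₂² = 372.03324
β₂ = m₄/m₂² = 751.97752 / 372.03324 ≈ 2.0213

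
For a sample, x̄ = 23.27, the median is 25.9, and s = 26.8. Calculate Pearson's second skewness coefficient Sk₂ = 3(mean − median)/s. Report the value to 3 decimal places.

-0.294

Sk₂ = 3(23.27 − 25.9) / 26.8 = 3 × -2.6300 / 26.8
    = -7.8900 / 26.8 ≈ -0.294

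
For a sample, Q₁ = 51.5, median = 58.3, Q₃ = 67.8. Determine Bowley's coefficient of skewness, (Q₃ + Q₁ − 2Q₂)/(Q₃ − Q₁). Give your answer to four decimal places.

numerator: Q₃ + Q₁ − 2Q₂ = 67.8 + 51.5 − 2×58.3 = 2.7000
denominator: Q₃ − Q₁ = 67.8 − 51.5 = 16.3000
Bowley skewness = 2.7000 / 16.3000 ≈ 0.1656

0.1656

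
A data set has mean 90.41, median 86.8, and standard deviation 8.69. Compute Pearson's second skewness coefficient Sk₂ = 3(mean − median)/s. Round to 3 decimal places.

Sk₂ = 3(90.41 − 86.8) / 8.69 = 3 × 3.6100 / 8.69
    = 10.8300 / 8.69 ≈ 1.246

1.246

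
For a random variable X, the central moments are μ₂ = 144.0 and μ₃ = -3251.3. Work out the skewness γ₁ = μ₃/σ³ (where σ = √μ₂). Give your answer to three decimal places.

-1.882

σ = √μ₂ = √144.0 = 12.00000
σ³ = μ₂^(3/2) = 1728.00000
γ₁ = μ₃/σ³ = -3251.3 / 1728.00000 ≈ -1.882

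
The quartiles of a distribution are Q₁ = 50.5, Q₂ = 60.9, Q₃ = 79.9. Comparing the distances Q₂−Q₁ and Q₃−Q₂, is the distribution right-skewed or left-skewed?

right-skewed

Q₂ − Q₁ = 10.4;  Q₃ − Q₂ = 19.0
Q₃ − Q₂ > Q₂ − Q₁ ⇒ the upper half is more spread out ⇒ right-skewed.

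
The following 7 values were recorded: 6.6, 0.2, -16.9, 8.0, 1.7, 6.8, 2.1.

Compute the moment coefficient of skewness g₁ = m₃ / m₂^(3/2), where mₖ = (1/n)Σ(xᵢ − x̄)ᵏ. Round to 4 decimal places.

-1.5383

x̄ = (6.6 + 0.2 - 16.9 + 8.0 + 1.7 + 6.8 + 2.1) / 7 = 1.2143
deviations (xᵢ − x̄): 5.3857, -1.0143, -18.1143, 6.7857, 0.4857, 5.5857, 0.8857
Σ(xᵢ − x̄)² = 436.4286 ⇒ m₂ = 436.4286/7 = 62.34694
Σ(xᵢ − x̄)³ = -5301.0791 ⇒ m₃ = -5301.0791/7 = -757.29701
m₂^(3/2) = 62.34694^(1.5) = 492.29191
g₁ = m₃ / m₂^(3/2) = -757.29701 / 492.29191 ≈ -1.5383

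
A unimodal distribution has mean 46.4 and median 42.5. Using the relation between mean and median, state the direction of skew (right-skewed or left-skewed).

right-skewed

mean − median = 46.4 − 42.5 = 3.9
mean > median ⇒ the longer tail is on the right ⇒ right-skewed (positively skewed).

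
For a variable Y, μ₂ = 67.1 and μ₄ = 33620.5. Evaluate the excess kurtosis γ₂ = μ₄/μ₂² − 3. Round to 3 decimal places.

μ₂² = 67.1² = 4502.41000
μ₄/μ₂² = 33620.5 / 4502.41000 = 7.46722
γ₂ = 7.46722 − 3 ≈ 4.467

4.467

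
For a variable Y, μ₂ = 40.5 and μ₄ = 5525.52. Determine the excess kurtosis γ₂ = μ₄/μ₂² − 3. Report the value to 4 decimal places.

μ₂² = 40.5² = 1640.25000
μ₄/μ₂² = 5525.52 / 1640.25000 = 3.36871
γ₂ = 3.36871 − 3 ≈ 0.3687

0.3687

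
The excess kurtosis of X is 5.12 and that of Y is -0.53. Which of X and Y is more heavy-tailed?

X

Higher excess kurtosis ⇒ heavier tails relative to the normal distribution.
5.12 vs -0.53: the larger is 5.12, so X has heavier tails. (X is leptokurtic — heavier-than-normal tails; the other is platykurtic.)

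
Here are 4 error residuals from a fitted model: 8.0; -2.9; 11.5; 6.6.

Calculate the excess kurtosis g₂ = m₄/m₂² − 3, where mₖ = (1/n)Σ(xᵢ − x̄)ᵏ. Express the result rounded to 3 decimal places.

x̄ = 5.8000
Σ(xᵢ − x̄)² = 113.6600 ⇒ m₂ = 28.41500
Σ(xᵢ − x̄)⁴ = 6808.4114 ⇒ m₄ = 1702.10285
m₂² = 807.41222
g₂ = m₄/m₂² − 3 = 2.10810 − 3 ≈ -0.892

-0.892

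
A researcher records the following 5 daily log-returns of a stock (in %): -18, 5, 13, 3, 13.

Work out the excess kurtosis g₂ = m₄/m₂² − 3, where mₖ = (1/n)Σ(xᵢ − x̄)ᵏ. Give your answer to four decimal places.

-0.3488

x̄ = 3.2000
Σ(xᵢ − x̄)² = 644.8000 ⇒ m₂ = 128.96000
Σ(xᵢ − x̄)⁴ = 220454.1760 ⇒ m₄ = 44090.83520
m₂² = 16630.68160
g₂ = m₄/m₂² − 3 = 2.65117 − 3 ≈ -0.3488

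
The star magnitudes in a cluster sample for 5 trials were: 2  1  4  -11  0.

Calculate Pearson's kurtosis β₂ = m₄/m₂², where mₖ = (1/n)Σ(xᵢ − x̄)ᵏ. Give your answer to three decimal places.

x̄ = -0.8000
Σ(xᵢ − x̄)² = 138.8000 ⇒ m₂ = 27.76000
Σ(xᵢ − x̄)⁴ = 11427.5360 ⇒ m₄ = 2285.50720
m₂² = 770.61760
β₂ = m₄/m₂² = 2285.50720 / 770.61760 ≈ 2.966

2.966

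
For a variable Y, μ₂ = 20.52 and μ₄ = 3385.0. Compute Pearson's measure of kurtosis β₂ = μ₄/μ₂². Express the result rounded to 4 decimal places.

8.0390

μ₂² = 20.52² = 421.07040
μ₄/μ₂² = 3385.0 / 421.07040 = 8.03904
β₂ ≈ 8.0390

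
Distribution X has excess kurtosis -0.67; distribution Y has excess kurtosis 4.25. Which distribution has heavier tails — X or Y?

Higher excess kurtosis ⇒ heavier tails relative to the normal distribution.
-0.67 vs 4.25: the larger is 4.25, so Y has heavier tails. (Y is leptokurtic — heavier-than-normal tails; the other is platykurtic.)

Y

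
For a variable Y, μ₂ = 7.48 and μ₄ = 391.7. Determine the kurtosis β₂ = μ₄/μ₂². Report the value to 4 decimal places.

μ₂² = 7.48² = 55.95040
μ₄/μ₂² = 391.7 / 55.95040 = 7.00084
β₂ ≈ 7.0008

7.0008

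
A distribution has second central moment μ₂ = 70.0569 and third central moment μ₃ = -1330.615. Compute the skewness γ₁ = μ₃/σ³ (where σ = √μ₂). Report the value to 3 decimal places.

σ = √μ₂ = √70.0569 = 8.37000
σ³ = μ₂^(3/2) = 586.37625
γ₁ = μ₃/σ³ = -1330.615 / 586.37625 ≈ -2.269

-2.269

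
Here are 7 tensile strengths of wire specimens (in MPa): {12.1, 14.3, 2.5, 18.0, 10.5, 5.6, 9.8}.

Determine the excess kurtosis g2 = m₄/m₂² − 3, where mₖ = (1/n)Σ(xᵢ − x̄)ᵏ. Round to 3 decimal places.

x̄ = 10.4000
Σ(xᵢ − x̄)² = 161.6800 ⇒ m₂ = 23.09714
Σ(xᵢ − x̄)⁴ = 8001.8932 ⇒ m₄ = 1143.12760
m₂² = 533.47801
g2 = m₄/m₂² − 3 = 2.14278 − 3 ≈ -0.857

-0.857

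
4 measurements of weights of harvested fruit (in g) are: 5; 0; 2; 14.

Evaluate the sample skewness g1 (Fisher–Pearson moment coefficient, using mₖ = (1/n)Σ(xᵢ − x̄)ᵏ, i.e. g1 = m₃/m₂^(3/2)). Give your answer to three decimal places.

x̄ = (5 + 0 + 2 + 14) / 4 = 5.2500
deviations (xᵢ − x̄): -0.2500, -5.2500, -3.2500, 8.7500
Σ(xᵢ − x̄)² = 114.7500 ⇒ m₂ = 114.7500/4 = 28.68750
Σ(xᵢ − x̄)³ = 490.8750 ⇒ m₃ = 490.8750/4 = 122.71875
m₂^(3/2) = 28.68750^(1.5) = 153.65230
g1 = m₃ / m₂^(3/2) = 122.71875 / 153.65230 ≈ 0.799

0.799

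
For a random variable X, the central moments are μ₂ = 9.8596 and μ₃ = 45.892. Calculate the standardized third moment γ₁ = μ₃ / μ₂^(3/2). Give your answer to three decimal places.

σ = √μ₂ = √9.8596 = 3.14000
σ³ = μ₂^(3/2) = 30.95914
γ₁ = μ₃/σ³ = 45.892 / 30.95914 ≈ 1.482

1.482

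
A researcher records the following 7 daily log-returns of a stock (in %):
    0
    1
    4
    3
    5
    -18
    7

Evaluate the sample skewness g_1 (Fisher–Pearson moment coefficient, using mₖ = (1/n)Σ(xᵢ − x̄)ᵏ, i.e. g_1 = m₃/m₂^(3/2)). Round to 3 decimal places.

-1.711

x̄ = (0 + 1 + 4 + 3 + 5 - 18 + 7) / 7 = 0.2857
deviations (xᵢ − x̄): -0.2857, 0.7143, 3.7143, 2.7143, 4.7143, -18.2857, 6.7143
Σ(xᵢ − x̄)² = 423.4286 ⇒ m₂ = 423.4286/7 = 60.48980
Σ(xᵢ − x̄)³ = -5635.1020 ⇒ m₃ = -5635.1020/7 = -805.01458
m₂^(3/2) = 60.48980^(1.5) = 470.46051
g_1 = m₃ / m₂^(3/2) = -805.01458 / 470.46051 ≈ -1.711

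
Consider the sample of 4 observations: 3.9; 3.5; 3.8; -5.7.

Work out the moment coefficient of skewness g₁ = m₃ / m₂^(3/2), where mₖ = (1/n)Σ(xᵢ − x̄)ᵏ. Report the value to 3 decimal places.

-1.150

x̄ = (3.9 + 3.5 + 3.8 - 5.7) / 4 = 1.3750
deviations (xᵢ − x̄): 2.5250, 2.1250, 2.4250, -7.0750
Σ(xᵢ − x̄)² = 66.8275 ⇒ m₂ = 66.8275/4 = 16.70688
Σ(xᵢ − x̄)³ = -314.1889 ⇒ m₃ = -314.1889/4 = -78.54722
m₂^(3/2) = 16.70688^(1.5) = 68.28775
g₁ = m₃ / m₂^(3/2) = -78.54722 / 68.28775 ≈ -1.150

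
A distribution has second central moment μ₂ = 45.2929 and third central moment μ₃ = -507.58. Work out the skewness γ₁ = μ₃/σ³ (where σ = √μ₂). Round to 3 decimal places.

σ = √μ₂ = √45.2929 = 6.73000
σ³ = μ₂^(3/2) = 304.82122
γ₁ = μ₃/σ³ = -507.58 / 304.82122 ≈ -1.665

-1.665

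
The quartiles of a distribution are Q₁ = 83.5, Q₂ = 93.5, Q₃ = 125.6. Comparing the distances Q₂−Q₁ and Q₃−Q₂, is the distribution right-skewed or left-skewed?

right-skewed

Q₂ − Q₁ = 10.0;  Q₃ − Q₂ = 32.1
Q₃ − Q₂ > Q₂ − Q₁ ⇒ the upper half is more spread out ⇒ right-skewed.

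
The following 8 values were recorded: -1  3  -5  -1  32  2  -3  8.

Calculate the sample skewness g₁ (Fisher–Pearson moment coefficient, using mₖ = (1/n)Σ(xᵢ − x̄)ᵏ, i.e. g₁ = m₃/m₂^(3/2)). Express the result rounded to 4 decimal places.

1.7943

x̄ = (-1 + 3 - 5 - 1 + 32 + 2 - 3 + 8) / 8 = 4.3750
deviations (xᵢ − x̄): -5.3750, -1.3750, -9.3750, -5.3750, 27.6250, -2.3750, -7.3750, 3.6250
Σ(xᵢ − x̄)² = 983.8750 ⇒ m₂ = 983.8750/8 = 122.98438
Σ(xᵢ − x̄)³ = 19577.7188 ⇒ m₃ = 19577.7188/8 = 2447.21484
m₂^(3/2) = 122.98438^(1.5) = 1363.87606
g₁ = m₃ / m₂^(3/2) = 2447.21484 / 1363.87606 ≈ 1.7943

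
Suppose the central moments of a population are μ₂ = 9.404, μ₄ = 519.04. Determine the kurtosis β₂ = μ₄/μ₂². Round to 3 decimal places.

5.869

μ₂² = 9.404² = 88.43522
μ₄/μ₂² = 519.04 / 88.43522 = 5.86916
β₂ ≈ 5.869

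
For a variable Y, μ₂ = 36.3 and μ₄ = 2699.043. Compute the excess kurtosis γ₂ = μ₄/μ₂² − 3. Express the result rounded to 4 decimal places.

μ₂² = 36.3² = 1317.69000
μ₄/μ₂² = 2699.043 / 1317.69000 = 2.04831
γ₂ = 2.04831 − 3 ≈ -0.9517

-0.9517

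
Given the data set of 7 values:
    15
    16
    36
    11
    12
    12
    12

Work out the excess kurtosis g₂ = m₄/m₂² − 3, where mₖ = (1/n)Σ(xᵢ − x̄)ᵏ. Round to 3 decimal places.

1.774

x̄ = 16.2857
Σ(xᵢ − x̄)² = 473.4286 ⇒ m₂ = 67.63265
Σ(xᵢ − x̄)⁴ = 152846.5948 ⇒ m₄ = 21835.22782
m₂² = 4574.17576
g₂ = m₄/m₂² − 3 = 4.77359 − 3 ≈ 1.774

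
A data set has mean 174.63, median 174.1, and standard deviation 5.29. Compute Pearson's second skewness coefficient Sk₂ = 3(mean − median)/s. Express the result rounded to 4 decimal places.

Sk₂ = 3(174.63 − 174.1) / 5.29 = 3 × 0.5300 / 5.29
    = 1.5900 / 5.29 ≈ 0.3006

0.3006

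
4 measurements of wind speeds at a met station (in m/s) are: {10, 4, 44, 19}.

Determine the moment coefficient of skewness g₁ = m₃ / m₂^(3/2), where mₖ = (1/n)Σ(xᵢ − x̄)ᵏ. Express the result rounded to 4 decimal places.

x̄ = (10 + 4 + 44 + 19) / 4 = 19.2500
deviations (xᵢ − x̄): -9.2500, -15.2500, 24.7500, -0.2500
Σ(xᵢ − x̄)² = 930.7500 ⇒ m₂ = 930.7500/4 = 232.68750
Σ(xᵢ − x̄)³ = 10822.8750 ⇒ m₃ = 10822.8750/4 = 2705.71875
m₂^(3/2) = 232.68750^(1.5) = 3549.43788
g₁ = m₃ / m₂^(3/2) = 2705.71875 / 3549.43788 ≈ 0.7623

0.7623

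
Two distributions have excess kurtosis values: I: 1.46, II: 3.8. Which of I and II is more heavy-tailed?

II

Higher excess kurtosis ⇒ heavier tails relative to the normal distribution.
1.46 vs 3.8: the larger is 3.8, so II has heavier tails.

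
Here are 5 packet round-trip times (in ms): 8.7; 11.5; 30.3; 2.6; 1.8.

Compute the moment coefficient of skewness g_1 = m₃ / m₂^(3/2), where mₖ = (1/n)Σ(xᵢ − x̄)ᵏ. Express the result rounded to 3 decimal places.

1.060

x̄ = (8.7 + 11.5 + 30.3 + 2.6 + 1.8) / 5 = 10.9800
deviations (xᵢ − x̄): -2.2800, 0.5200, 19.3200, -8.3800, -9.1800
Σ(xᵢ − x̄)² = 533.2280 ⇒ m₂ = 533.2280/5 = 106.64560
Σ(xᵢ − x̄)³ = 5837.6167 ⇒ m₃ = 5837.6167/5 = 1167.52334
m₂^(3/2) = 106.64560^(1.5) = 1101.32225
g_1 = m₃ / m₂^(3/2) = 1167.52334 / 1101.32225 ≈ 1.060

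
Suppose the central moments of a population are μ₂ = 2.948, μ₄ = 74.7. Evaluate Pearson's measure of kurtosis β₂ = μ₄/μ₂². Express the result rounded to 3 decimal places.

μ₂² = 2.948² = 8.69070
μ₄/μ₂² = 74.7 / 8.69070 = 8.59539
β₂ ≈ 8.595

8.595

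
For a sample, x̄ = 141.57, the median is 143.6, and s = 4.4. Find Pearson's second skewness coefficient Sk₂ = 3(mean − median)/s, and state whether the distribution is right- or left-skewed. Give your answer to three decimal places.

-1.384, left-skewed

Sk₂ = 3(141.57 − 143.6) / 4.4 = 3 × -2.0300 / 4.4
    = -6.0900 / 4.4 ≈ -1.384
Sk₂ < 0 ⇒ mean < median ⇒ left-skewed (negative skew).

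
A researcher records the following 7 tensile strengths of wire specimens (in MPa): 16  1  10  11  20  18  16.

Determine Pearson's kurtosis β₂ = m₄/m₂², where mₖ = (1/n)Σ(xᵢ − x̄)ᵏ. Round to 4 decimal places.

x̄ = 13.1429
Σ(xᵢ − x̄)² = 248.8571 ⇒ m₂ = 35.55102
Σ(xᵢ − x̄)⁴ = 24760.6239 ⇒ m₄ = 3537.23199
m₂² = 1263.87505
β₂ = m₄/m₂² = 3537.23199 / 1263.87505 ≈ 2.7987

2.7987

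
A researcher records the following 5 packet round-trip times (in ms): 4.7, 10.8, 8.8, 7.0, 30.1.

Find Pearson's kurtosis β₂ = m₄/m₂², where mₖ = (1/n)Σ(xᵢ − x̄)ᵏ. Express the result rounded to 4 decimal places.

3.0184

x̄ = 12.2800
Σ(xᵢ − x̄)² = 417.1880 ⇒ m₂ = 83.43760
Σ(xᵢ − x̄)⁴ = 105069.4295 ⇒ m₄ = 21013.88589
m₂² = 6961.83309
β₂ = m₄/m₂² = 21013.88589 / 6961.83309 ≈ 3.0184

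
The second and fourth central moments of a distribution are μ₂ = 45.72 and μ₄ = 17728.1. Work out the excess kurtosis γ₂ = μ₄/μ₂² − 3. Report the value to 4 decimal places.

5.4811

μ₂² = 45.72² = 2090.31840
μ₄/μ₂² = 17728.1 / 2090.31840 = 8.48105
γ₂ = 8.48105 − 3 ≈ 5.4811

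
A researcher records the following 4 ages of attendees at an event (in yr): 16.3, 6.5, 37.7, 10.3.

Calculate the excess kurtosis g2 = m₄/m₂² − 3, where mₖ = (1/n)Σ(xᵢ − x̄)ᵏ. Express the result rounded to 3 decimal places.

-0.890

x̄ = 17.7000
Σ(xᵢ − x̄)² = 582.1600 ⇒ m₂ = 145.54000
Σ(xᵢ − x̄)⁴ = 178737.6928 ⇒ m₄ = 44684.42320
m₂² = 21181.89160
g2 = m₄/m₂² − 3 = 2.10956 − 3 ≈ -0.890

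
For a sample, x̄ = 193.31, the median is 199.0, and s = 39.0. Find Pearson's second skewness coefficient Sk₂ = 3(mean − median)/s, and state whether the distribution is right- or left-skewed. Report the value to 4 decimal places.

-0.4377, left-skewed

Sk₂ = 3(193.31 − 199.0) / 39.0 = 3 × -5.6900 / 39.0
    = -17.0700 / 39.0 ≈ -0.4377
Sk₂ < 0 ⇒ mean < median ⇒ left-skewed (negative skew).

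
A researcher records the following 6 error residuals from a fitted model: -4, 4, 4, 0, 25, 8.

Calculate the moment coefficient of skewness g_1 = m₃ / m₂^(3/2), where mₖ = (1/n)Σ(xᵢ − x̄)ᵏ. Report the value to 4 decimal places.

x̄ = (-4 + 4 + 4 + 0 + 25 + 8) / 6 = 6.1667
deviations (xᵢ − x̄): -10.1667, -2.1667, -2.1667, -6.1667, 18.8333, 1.8333
Σ(xᵢ − x̄)² = 508.8333 ⇒ m₂ = 508.8333/6 = 84.80556
Σ(xᵢ − x̄)³ = 5380.5556 ⇒ m₃ = 5380.5556/6 = 896.75926
m₂^(3/2) = 84.80556^(1.5) = 780.97378
g_1 = m₃ / m₂^(3/2) = 896.75926 / 780.97378 ≈ 1.1483

1.1483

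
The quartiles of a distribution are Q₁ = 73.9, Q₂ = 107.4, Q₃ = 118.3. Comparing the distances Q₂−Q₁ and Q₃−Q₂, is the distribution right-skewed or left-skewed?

Q₂ − Q₁ = 33.5;  Q₃ − Q₂ = 10.9
Q₂ − Q₁ > Q₃ − Q₂ ⇒ the lower half is more spread out ⇒ left-skewed.

left-skewed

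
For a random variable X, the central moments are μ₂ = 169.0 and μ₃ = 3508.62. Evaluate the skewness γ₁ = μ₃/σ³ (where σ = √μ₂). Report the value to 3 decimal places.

1.597

σ = √μ₂ = √169.0 = 13.00000
σ³ = μ₂^(3/2) = 2197.00000
γ₁ = μ₃/σ³ = 3508.62 / 2197.00000 ≈ 1.597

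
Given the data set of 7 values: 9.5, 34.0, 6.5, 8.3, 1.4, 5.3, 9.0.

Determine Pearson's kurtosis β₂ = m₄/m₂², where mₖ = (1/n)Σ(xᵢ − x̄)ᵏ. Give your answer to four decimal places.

x̄ = 10.5714
Σ(xᵢ − x̄)² = 686.1543 ⇒ m₂ = 98.02204
Σ(xᵢ − x̄)⁴ = 309445.3070 ⇒ m₄ = 44206.47243
m₂² = 9608.32049
β₂ = m₄/m₂² = 44206.47243 / 9608.32049 ≈ 4.6009

4.6009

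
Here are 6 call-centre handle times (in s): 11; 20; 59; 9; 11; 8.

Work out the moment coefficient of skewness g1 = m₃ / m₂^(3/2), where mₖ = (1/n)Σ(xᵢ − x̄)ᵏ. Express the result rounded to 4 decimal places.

x̄ = (11 + 20 + 59 + 9 + 11 + 8) / 6 = 19.6667
deviations (xᵢ − x̄): -8.6667, 0.3333, 39.3333, -10.6667, -8.6667, -11.6667
Σ(xᵢ − x̄)² = 1947.3333 ⇒ m₂ = 1947.3333/6 = 324.55556
Σ(xᵢ − x̄)³ = 56749.5556 ⇒ m₃ = 56749.5556/6 = 9458.25926
m₂^(3/2) = 324.55556^(1.5) = 5847.00643
g1 = m₃ / m₂^(3/2) = 9458.25926 / 5847.00643 ≈ 1.6176

1.6176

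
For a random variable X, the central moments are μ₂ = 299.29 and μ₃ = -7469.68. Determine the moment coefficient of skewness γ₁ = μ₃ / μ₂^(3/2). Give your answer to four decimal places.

-1.4427

σ = √μ₂ = √299.29 = 17.30000
σ³ = μ₂^(3/2) = 5177.71700
γ₁ = μ₃/σ³ = -7469.68 / 5177.71700 ≈ -1.4427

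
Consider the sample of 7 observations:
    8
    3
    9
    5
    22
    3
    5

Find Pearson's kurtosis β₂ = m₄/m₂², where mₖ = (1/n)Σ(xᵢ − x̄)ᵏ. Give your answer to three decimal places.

4.117

x̄ = 7.8571
Σ(xᵢ − x̄)² = 264.8571 ⇒ m₂ = 37.83673
Σ(xᵢ − x̄)⁴ = 41256.2974 ⇒ m₄ = 5893.75677
m₂² = 1431.61849
β₂ = m₄/m₂² = 5893.75677 / 1431.61849 ≈ 4.117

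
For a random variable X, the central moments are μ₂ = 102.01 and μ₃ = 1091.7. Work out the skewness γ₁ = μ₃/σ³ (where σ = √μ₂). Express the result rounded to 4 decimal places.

σ = √μ₂ = √102.01 = 10.10000
σ³ = μ₂^(3/2) = 1030.30100
γ₁ = μ₃/σ³ = 1091.7 / 1030.30100 ≈ 1.0596

1.0596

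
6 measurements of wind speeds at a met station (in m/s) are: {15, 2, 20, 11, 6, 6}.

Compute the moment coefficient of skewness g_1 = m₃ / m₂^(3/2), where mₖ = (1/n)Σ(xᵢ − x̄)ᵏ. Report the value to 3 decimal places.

x̄ = (15 + 2 + 20 + 11 + 6 + 6) / 6 = 10.0000
deviations (xᵢ − x̄): 5.0000, -8.0000, 10.0000, 1.0000, -4.0000, -4.0000
Σ(xᵢ − x̄)² = 222.0000 ⇒ m₂ = 222.0000/6 = 37.00000
Σ(xᵢ − x̄)³ = 486.0000 ⇒ m₃ = 486.0000/6 = 81.00000
m₂^(3/2) = 37.00000^(1.5) = 225.06221
g_1 = m₃ / m₂^(3/2) = 81.00000 / 225.06221 ≈ 0.360

0.360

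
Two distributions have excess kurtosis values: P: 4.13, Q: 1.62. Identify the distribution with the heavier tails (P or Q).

P

Higher excess kurtosis ⇒ heavier tails relative to the normal distribution.
4.13 vs 1.62: the larger is 4.13, so P has heavier tails.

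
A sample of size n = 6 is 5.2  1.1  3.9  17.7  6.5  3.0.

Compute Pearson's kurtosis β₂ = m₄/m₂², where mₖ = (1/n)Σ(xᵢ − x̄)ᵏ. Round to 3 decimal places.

3.556

x̄ = 6.2333
Σ(xᵢ − x̄)² = 174.8733 ⇒ m₂ = 29.14556
Σ(xᵢ − x̄)⁴ = 18122.6228 ⇒ m₄ = 3020.43713
m₂² = 849.46341
β₂ = m₄/m₂² = 3020.43713 / 849.46341 ≈ 3.556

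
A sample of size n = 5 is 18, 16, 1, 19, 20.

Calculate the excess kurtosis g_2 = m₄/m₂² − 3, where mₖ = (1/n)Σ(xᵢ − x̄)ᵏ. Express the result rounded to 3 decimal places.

x̄ = 14.8000
Σ(xᵢ − x̄)² = 246.8000 ⇒ m₂ = 49.36000
Σ(xᵢ − x̄)⁴ = 37416.6560 ⇒ m₄ = 7483.33120
m₂² = 2436.40960
g_2 = m₄/m₂² − 3 = 3.07146 − 3 ≈ 0.071

0.071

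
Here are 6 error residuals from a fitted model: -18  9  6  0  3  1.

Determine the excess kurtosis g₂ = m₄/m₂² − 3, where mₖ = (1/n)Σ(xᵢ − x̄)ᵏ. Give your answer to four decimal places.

0.4311

x̄ = 0.1667
Σ(xᵢ − x̄)² = 450.8333 ⇒ m₂ = 75.13889
Σ(xᵢ − x̄)⁴ = 116229.4861 ⇒ m₄ = 19371.58102
m₂² = 5645.85262
g₂ = m₄/m₂² − 3 = 3.43112 − 3 ≈ 0.4311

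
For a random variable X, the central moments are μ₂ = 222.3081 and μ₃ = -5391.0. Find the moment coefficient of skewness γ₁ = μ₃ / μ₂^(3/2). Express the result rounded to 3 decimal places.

-1.626

σ = √μ₂ = √222.3081 = 14.91000
σ³ = μ₂^(3/2) = 3314.61377
γ₁ = μ₃/σ³ = -5391.0 / 3314.61377 ≈ -1.626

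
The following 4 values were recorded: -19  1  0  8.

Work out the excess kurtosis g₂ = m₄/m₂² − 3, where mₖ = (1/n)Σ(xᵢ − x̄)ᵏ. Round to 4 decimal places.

x̄ = -2.5000
Σ(xᵢ − x̄)² = 401.0000 ⇒ m₂ = 100.25000
Σ(xᵢ − x̄)⁴ = 86464.2500 ⇒ m₄ = 21616.06250
m₂² = 10050.06250
g₂ = m₄/m₂² − 3 = 2.15084 − 3 ≈ -0.8492

-0.8492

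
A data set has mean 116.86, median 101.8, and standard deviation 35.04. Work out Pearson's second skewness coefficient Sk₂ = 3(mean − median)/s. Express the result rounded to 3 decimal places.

Sk₂ = 3(116.86 − 101.8) / 35.04 = 3 × 15.0600 / 35.04
    = 45.1800 / 35.04 ≈ 1.289

1.289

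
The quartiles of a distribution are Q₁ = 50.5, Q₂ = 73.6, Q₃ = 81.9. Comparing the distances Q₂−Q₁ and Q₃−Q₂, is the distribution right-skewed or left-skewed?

left-skewed

Q₂ − Q₁ = 23.1;  Q₃ − Q₂ = 8.3
Q₂ − Q₁ > Q₃ − Q₂ ⇒ the lower half is more spread out ⇒ left-skewed.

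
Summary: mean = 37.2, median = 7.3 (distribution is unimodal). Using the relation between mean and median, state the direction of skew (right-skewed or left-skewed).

right-skewed

mean − median = 37.2 − 7.3 = 29.9
mean > median ⇒ the longer tail is on the right ⇒ right-skewed (positively skewed).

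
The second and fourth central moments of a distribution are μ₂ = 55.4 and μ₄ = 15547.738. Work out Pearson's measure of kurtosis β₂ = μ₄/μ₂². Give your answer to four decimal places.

μ₂² = 55.4² = 3069.16000
μ₄/μ₂² = 15547.738 / 3069.16000 = 5.06580
β₂ ≈ 5.0658

5.0658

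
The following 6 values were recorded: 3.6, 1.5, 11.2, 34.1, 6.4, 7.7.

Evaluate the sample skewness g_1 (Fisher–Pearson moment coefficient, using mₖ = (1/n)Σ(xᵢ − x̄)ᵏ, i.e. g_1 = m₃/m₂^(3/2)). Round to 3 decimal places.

x̄ = (3.6 + 1.5 + 11.2 + 34.1 + 6.4 + 7.7) / 6 = 10.7500
deviations (xᵢ − x̄): -7.1500, -9.2500, 0.4500, 23.3500, -4.3500, -3.0500
Σ(xᵢ − x̄)² = 710.3350 ⇒ m₂ = 710.3350/6 = 118.38917
Σ(xᵢ − x̄)³ = 11463.3720 ⇒ m₃ = 11463.3720/6 = 1910.56200
m₂^(3/2) = 118.38917^(1.5) = 1288.15447
g_1 = m₃ / m₂^(3/2) = 1910.56200 / 1288.15447 ≈ 1.483

1.483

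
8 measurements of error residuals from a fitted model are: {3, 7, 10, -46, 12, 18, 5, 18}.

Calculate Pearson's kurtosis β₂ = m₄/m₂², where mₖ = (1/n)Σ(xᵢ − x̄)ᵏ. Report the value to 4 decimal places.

5.3715

x̄ = 3.3750
Σ(xᵢ − x̄)² = 2999.8750 ⇒ m₂ = 374.98438
Σ(xᵢ − x̄)⁴ = 6042449.1191 ⇒ m₄ = 755306.13989
m₂² = 140613.28149
β₂ = m₄/m₂² = 755306.13989 / 140613.28149 ≈ 5.3715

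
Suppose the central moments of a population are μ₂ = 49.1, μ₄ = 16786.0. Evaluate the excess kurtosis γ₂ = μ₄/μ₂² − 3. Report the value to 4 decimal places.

3.9628

μ₂² = 49.1² = 2410.81000
μ₄/μ₂² = 16786.0 / 2410.81000 = 6.96281
γ₂ = 6.96281 − 3 ≈ 3.9628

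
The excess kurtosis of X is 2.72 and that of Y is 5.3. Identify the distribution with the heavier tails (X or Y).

Y

Higher excess kurtosis ⇒ heavier tails relative to the normal distribution.
2.72 vs 5.3: the larger is 5.3, so Y has heavier tails.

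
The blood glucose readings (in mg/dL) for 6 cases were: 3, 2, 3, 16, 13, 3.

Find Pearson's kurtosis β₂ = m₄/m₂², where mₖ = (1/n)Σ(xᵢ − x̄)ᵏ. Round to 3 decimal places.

x̄ = 6.6667
Σ(xᵢ − x̄)² = 189.3333 ⇒ m₂ = 31.55556
Σ(xᵢ − x̄)⁴ = 10213.7778 ⇒ m₄ = 1702.29630
m₂² = 995.75309
β₂ = m₄/m₂² = 1702.29630 / 995.75309 ≈ 1.710

1.710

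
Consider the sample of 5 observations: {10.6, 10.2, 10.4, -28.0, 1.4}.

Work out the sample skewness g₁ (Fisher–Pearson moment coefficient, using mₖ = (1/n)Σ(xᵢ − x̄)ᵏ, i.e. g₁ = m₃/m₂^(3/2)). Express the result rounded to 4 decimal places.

x̄ = (10.6 + 10.2 + 10.4 - 28.0 + 1.4) / 5 = 0.9200
deviations (xᵢ − x̄): 9.6800, 9.2800, 9.4800, -28.9200, 0.4800
Σ(xᵢ − x̄)² = 1106.2880 ⇒ m₂ = 1106.2880/5 = 221.25760
Σ(xᵢ − x̄)³ = -21629.4163 ⇒ m₃ = -21629.4163/5 = -4325.88326
m₂^(3/2) = 221.25760^(1.5) = 3291.14712
g₁ = m₃ / m₂^(3/2) = -4325.88326 / 3291.14712 ≈ -1.3144

-1.3144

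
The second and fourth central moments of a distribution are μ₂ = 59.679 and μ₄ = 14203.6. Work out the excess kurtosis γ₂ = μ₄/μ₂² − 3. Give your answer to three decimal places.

μ₂² = 59.679² = 3561.58304
μ₄/μ₂² = 14203.6 / 3561.58304 = 3.98800
γ₂ = 3.98800 − 3 ≈ 0.988

0.988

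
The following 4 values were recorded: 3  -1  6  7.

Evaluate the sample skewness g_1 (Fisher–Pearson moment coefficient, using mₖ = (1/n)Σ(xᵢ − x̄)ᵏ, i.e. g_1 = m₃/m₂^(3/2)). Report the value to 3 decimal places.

-0.513

x̄ = (3 - 1 + 6 + 7) / 4 = 3.7500
deviations (xᵢ − x̄): -0.7500, -4.7500, 2.2500, 3.2500
Σ(xᵢ − x̄)² = 38.7500 ⇒ m₂ = 38.7500/4 = 9.68750
Σ(xᵢ − x̄)³ = -61.8750 ⇒ m₃ = -61.8750/4 = -15.46875
m₂^(3/2) = 9.68750^(1.5) = 30.15210
g_1 = m₃ / m₂^(3/2) = -15.46875 / 30.15210 ≈ -0.513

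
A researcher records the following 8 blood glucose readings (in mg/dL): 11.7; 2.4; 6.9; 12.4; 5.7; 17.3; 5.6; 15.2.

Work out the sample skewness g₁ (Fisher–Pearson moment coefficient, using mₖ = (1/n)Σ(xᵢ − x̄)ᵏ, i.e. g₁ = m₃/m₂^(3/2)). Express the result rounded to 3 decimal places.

0.124

x̄ = (11.7 + 2.4 + 6.9 + 12.4 + 5.7 + 17.3 + 5.6 + 15.2) / 8 = 9.6500
deviations (xᵢ − x̄): 2.0500, -7.2500, -2.7500, 2.7500, -3.9500, 7.6500, -4.0500, 5.5500
Σ(xᵢ − x̄)² = 193.2200 ⇒ m₂ = 193.2200/8 = 24.15250
Σ(xᵢ − x̄)³ = 118.1280 ⇒ m₃ = 118.1280/8 = 14.76600
m₂^(3/2) = 24.15250^(1.5) = 118.69793
g₁ = m₃ / m₂^(3/2) = 14.76600 / 118.69793 ≈ 0.124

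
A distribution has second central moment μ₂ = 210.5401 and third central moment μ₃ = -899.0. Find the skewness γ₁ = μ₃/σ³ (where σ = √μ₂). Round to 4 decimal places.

-0.2943

σ = √μ₂ = √210.5401 = 14.51000
σ³ = μ₂^(3/2) = 3054.93685
γ₁ = μ₃/σ³ = -899.0 / 3054.93685 ≈ -0.2943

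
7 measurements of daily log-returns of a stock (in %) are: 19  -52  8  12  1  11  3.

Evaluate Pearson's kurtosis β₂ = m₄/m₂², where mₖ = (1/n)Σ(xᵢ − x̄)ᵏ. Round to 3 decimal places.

x̄ = 0.2857
Σ(xᵢ − x̄)² = 3403.4286 ⇒ m₂ = 486.20408
Σ(xᵢ − x̄)⁴ = 7631901.9825 ⇒ m₄ = 1090271.71179
m₂² = 236394.40900
β₂ = m₄/m₂² = 1090271.71179 / 236394.40900 ≈ 4.612

4.612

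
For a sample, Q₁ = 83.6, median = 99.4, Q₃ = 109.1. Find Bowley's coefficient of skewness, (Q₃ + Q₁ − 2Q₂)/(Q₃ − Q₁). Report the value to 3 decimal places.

numerator: Q₃ + Q₁ − 2Q₂ = 109.1 + 83.6 − 2×99.4 = -6.1000
denominator: Q₃ − Q₁ = 109.1 − 83.6 = 25.5000
Bowley skewness = -6.1000 / 25.5000 ≈ -0.239

-0.239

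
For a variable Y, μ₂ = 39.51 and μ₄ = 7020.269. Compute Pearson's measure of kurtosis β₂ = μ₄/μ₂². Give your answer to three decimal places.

μ₂² = 39.51² = 1561.04010
μ₄/μ₂² = 7020.269 / 1561.04010 = 4.49717
β₂ ≈ 4.497

4.497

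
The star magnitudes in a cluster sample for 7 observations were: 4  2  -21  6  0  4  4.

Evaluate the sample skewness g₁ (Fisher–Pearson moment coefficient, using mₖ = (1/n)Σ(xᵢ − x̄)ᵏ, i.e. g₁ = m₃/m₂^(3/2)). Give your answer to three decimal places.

-1.875

x̄ = (4 + 2 - 21 + 6 + 0 + 4 + 4) / 7 = -0.1429
deviations (xᵢ − x̄): 4.1429, 2.1429, -20.8571, 6.1429, 0.1429, 4.1429, 4.1429
Σ(xᵢ − x̄)² = 528.8571 ⇒ m₂ = 528.8571/7 = 75.55102
Σ(xᵢ − x̄)³ = -8618.3265 ⇒ m₃ = -8618.3265/7 = -1231.18950
m₂^(3/2) = 75.55102^(1.5) = 656.69015
g₁ = m₃ / m₂^(3/2) = -1231.18950 / 656.69015 ≈ -1.875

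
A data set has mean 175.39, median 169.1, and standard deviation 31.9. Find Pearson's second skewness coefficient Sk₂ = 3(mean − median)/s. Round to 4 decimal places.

0.5915

Sk₂ = 3(175.39 − 169.1) / 31.9 = 3 × 6.2900 / 31.9
    = 18.8700 / 31.9 ≈ 0.5915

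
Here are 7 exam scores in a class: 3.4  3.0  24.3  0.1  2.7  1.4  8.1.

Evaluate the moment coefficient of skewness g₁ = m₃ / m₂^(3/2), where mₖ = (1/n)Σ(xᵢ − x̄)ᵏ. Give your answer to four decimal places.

x̄ = (3.4 + 3.0 + 24.3 + 0.1 + 2.7 + 1.4 + 8.1) / 7 = 6.1429
deviations (xᵢ − x̄): -2.7429, -3.1429, 18.1571, -6.0429, -3.4429, -4.7429, 1.9571
Σ(xᵢ − x̄)² = 421.7771 ⇒ m₂ = 421.7771/7 = 60.25388
Σ(xᵢ − x̄)³ = 5573.7380 ⇒ m₃ = 5573.7380/7 = 796.24828
m₂^(3/2) = 60.25388^(1.5) = 467.71091
g₁ = m₃ / m₂^(3/2) = 796.24828 / 467.71091 ≈ 1.7024

1.7024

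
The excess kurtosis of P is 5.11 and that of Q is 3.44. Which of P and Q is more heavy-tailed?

Higher excess kurtosis ⇒ heavier tails relative to the normal distribution.
5.11 vs 3.44: the larger is 5.11, so P has heavier tails.

P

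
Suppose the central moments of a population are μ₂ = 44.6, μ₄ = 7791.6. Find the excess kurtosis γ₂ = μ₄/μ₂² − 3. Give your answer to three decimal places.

0.917

μ₂² = 44.6² = 1989.16000
μ₄/μ₂² = 7791.6 / 1989.16000 = 3.91703
γ₂ = 3.91703 − 3 ≈ 0.917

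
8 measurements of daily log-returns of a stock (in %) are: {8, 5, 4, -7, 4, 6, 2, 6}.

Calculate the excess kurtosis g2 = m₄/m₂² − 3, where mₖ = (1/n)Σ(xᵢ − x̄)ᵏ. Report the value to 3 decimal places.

x̄ = 3.5000
Σ(xᵢ − x̄)² = 148.0000 ⇒ m₂ = 18.50000
Σ(xᵢ − x̄)⁴ = 12653.5000 ⇒ m₄ = 1581.68750
m₂² = 342.25000
g2 = m₄/m₂² − 3 = 4.62144 − 3 ≈ 1.621

1.621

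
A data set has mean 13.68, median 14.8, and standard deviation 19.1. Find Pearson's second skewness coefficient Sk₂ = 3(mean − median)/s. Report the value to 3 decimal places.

Sk₂ = 3(13.68 − 14.8) / 19.1 = 3 × -1.1200 / 19.1
    = -3.3600 / 19.1 ≈ -0.176

-0.176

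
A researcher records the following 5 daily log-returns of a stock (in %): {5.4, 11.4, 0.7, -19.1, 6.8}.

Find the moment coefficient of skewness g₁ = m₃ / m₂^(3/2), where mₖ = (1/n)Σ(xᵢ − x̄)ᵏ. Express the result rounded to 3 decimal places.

x̄ = (5.4 + 11.4 + 0.7 - 19.1 + 6.8) / 5 = 1.0400
deviations (xᵢ − x̄): 4.3600, 10.3600, -0.3400, -20.1400, 5.7600
Σ(xᵢ − x̄)² = 565.2520 ⇒ m₂ = 565.2520/5 = 113.05040
Σ(xᵢ − x̄)³ = -6783.2986 ⇒ m₃ = -6783.2986/5 = -1356.65971
m₂^(3/2) = 113.05040^(1.5) = 1202.01021
g₁ = m₃ / m₂^(3/2) = -1356.65971 / 1202.01021 ≈ -1.129

-1.129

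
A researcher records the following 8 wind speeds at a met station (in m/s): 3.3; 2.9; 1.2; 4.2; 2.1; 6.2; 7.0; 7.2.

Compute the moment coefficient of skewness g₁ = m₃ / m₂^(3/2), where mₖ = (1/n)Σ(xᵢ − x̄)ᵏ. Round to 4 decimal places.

0.1383

x̄ = (3.3 + 2.9 + 1.2 + 4.2 + 2.1 + 6.2 + 7.0 + 7.2) / 8 = 4.2625
deviations (xᵢ − x̄): -0.9625, -1.3625, -3.0625, -0.0625, -2.1625, 1.9375, 2.7375, 2.9375
Σ(xᵢ − x̄)² = 36.7188 ⇒ m₂ = 36.7188/8 = 4.58984
Σ(xᵢ − x̄)³ = 10.8783 ⇒ m₃ = 10.8783/8 = 1.35979
m₂^(3/2) = 4.58984^(1.5) = 9.83324
g₁ = m₃ / m₂^(3/2) = 1.35979 / 9.83324 ≈ 0.1383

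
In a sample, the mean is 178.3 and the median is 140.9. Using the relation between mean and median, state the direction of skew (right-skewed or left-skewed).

mean − median = 178.3 − 140.9 = 37.4
mean > median ⇒ the longer tail is on the right ⇒ right-skewed (positively skewed).

right-skewed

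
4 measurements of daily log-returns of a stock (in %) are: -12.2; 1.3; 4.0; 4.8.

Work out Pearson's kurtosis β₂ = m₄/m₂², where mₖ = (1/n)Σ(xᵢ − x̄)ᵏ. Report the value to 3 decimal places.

2.231

x̄ = -0.5250
Σ(xᵢ − x̄)² = 188.4675 ⇒ m₂ = 47.11687
Σ(xᵢ − x̄)⁴ = 19813.6092 ⇒ m₄ = 4953.40229
m₂² = 2219.99991
β₂ = m₄/m₂² = 4953.40229 / 2219.99991 ≈ 2.231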